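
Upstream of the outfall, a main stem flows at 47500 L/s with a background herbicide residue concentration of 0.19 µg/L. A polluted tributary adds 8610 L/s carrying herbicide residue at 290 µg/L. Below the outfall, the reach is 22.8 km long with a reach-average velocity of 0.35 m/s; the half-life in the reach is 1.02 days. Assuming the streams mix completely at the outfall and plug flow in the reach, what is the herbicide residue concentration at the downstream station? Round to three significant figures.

26.8 µg/L

Mass balance: C = (47500·0.1900 + 8610·290.0) / 56110 = 2506000/56110 = 44.66 µg/L.
Travel time t = 22.8·1000 / 0.35 = 65140 s = 18.10 h.
Half-life 1.02 d → k = ln 2 / 1.02 = 0.6796 d⁻¹.
Applying C = C₀e^(−kt): 44.66 × 0.5991 = 26.76 µg/L.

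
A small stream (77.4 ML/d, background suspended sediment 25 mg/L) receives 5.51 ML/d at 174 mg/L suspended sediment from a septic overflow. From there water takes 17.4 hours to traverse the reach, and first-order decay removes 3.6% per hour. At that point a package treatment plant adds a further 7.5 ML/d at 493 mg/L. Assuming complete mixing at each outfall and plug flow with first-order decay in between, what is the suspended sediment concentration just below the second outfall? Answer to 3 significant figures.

57.8 mg/L

After mixing, C = (77.40·25.00 + 5.510·174.0) / 82.91 = 2894/82.91 = 34.90 mg/L; combined flow 82.91 ML/d.
3.6%/h lost → k = −ln(1 − 0.036) = 0.03666 h⁻¹.
First-order decay: C = 34.90·exp(−k·t) = 34.90·0.5284 = 18.44 mg/L.
At the second outfall, C = (82.91·18.44 + 7.500·493.0) / (82.91 + 7.500) = 57.81 mg/L.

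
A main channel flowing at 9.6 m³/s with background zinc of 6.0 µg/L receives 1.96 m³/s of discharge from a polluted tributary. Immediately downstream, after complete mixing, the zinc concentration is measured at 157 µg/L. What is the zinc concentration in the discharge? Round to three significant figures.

Mass balance: 9.600·6.000 + 1.960·Cₑ = 11.56·157.0
→ Cₑ = (11.56·157.0 − 9.600·6.000) / 1.960 = 896.6 µg/L.

897 µg/L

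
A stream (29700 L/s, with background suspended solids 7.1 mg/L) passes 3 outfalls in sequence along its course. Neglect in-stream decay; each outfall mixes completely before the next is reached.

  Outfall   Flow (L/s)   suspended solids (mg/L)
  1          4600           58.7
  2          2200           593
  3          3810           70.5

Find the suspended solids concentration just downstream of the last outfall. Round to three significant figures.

Below outfall 1: Q → 34300 L/s, C = (29700·7.100 + 4600·58.70)/34300 = 14.02 mg/L.
Below outfall 2: Q → 36500 L/s, C = (34300·14.02 + 2200·593.0)/36500 = 48.92 mg/L.
Below outfall 3: Q → 40310 L/s, C = (36500·48.92 + 3810·70.50)/40310 = 50.96 mg/L.

51.0 mg/L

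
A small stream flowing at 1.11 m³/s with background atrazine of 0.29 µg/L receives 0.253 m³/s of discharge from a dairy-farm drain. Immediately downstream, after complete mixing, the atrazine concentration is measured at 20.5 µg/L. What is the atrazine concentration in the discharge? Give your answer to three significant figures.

109 µg/L

Mass balance: 1.110·0.2900 + 0.2530·Cₑ = 1.363·20.50
→ Cₑ = (1.363·20.50 − 1.110·0.2900) / 0.2530 = 109.2 µg/L.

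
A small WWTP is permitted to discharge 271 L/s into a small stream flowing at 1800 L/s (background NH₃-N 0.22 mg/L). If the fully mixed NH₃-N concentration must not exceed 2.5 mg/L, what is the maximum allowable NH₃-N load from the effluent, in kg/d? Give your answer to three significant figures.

Mass balance at the limit: 1800·0.2200 + 271.0·Cₑ = 2071·2.5 → Cₑ = 17.64 mg/L.
271.0 L/s = 0.2710 m³/s. Load = 0.2710 m³/s × 17.64 g/m³ × 86 400 s/d = 413.1 kg/d.

413 kg/d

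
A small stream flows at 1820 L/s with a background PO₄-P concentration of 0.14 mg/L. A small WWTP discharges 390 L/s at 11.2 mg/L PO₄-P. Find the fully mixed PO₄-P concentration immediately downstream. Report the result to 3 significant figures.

2.09 mg/L

Conservation of mass: C = (1820·0.1400 + 390.0·11.20) / 2210 = 4623/2210 = 2.092 mg/L.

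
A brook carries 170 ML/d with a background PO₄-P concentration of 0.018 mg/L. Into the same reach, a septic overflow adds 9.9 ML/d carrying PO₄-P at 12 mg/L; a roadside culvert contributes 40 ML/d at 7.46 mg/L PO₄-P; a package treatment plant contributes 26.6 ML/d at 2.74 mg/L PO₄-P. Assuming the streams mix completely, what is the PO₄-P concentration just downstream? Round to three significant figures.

2.00 mg/L

Mass balance: C = (170.0·0.01800 + 9.900·12.00 + 40.00·7.460 + 26.60·2.740) / 246.5 = 493.1/246.5 = 2.001 mg/L.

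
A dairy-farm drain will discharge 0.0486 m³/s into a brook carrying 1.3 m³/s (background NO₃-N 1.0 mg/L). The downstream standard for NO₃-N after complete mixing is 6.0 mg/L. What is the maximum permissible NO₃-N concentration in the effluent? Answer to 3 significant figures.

At the limit, (Qr·Cr + Qe·Cₑ)/(Qr + Qe) = 6.0:
Cₑ = (1.349·6.0 − 1.300·1.000) / 0.04860 = 139.7 mg/L.

140 mg/L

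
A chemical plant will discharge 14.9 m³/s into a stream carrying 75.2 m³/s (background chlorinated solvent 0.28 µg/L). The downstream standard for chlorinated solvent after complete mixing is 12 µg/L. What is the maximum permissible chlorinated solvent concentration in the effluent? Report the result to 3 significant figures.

71.2 µg/L

At the limit, (Qr·Cr + Qe·Cₑ)/(Qr + Qe) = 12:
Cₑ = (90.10·12 − 75.20·0.2800) / 14.90 = 71.15 µg/L.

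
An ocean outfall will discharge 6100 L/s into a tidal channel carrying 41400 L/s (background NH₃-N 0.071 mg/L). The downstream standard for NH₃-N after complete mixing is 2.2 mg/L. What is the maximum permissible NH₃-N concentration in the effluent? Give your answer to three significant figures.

16.6 mg/L

At the limit, (Qr·Cr + Qe·Cₑ)/(Qr + Qe) = 2.2:
Cₑ = (47500·2.2 − 41400·0.07100) / 6100 = 16.65 mg/L.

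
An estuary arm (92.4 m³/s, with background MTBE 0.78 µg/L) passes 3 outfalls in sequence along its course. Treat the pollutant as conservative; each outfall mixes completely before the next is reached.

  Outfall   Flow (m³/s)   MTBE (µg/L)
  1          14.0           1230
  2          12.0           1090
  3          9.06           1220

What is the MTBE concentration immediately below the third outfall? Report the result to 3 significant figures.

After outfall 1: Q = 92.40 + 14.00 = 106.4 m³/s; C = (92.40·0.7800 + 14.00·1230)/106.4 = 162.5 µg/L.
After outfall 2: Q = 106.4 + 12.00 = 118.4 m³/s; C = (106.4·162.5 + 12.00·1090)/118.4 = 256.5 µg/L.
After outfall 3: Q = 118.4 + 9.060 = 127.5 m³/s; C = (118.4·256.5 + 9.060·1220)/127.5 = 325.0 µg/L.

325 µg/L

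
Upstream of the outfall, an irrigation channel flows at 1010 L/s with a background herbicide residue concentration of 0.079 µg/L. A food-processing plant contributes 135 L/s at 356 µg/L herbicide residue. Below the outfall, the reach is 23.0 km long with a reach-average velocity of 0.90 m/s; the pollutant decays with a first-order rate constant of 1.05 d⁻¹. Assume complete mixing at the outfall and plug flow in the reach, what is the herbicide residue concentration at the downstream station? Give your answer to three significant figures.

30.8 µg/L

Mass balance: C = (1010·0.07900 + 135.0·356.0) / 1145 = 48140/1145 = 42.04 µg/L.
Travel time t = 23.0·1000 / 0.90 = 25560 s = 7.099 h.
Decay over the reach: 42.04·exp(−kt) = 42.04·0.7330 = 30.82 µg/L.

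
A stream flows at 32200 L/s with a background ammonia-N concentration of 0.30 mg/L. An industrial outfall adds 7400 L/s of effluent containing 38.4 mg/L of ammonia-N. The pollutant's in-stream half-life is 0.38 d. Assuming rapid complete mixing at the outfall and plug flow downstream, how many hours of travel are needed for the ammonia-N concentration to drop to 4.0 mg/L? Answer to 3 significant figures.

Flow-weighted average: C = (32200·0.3000 + 7400·38.40) / 39600 = 293800/39600 = 7.420 mg/L.
Half-life 0.38 d → k = ln 2 / 0.38 = 1.824 d⁻¹.
7.420·exp(−k·t) = 4.0 → t = ln(7.420/4.0)/k = 29270 s = 8.129 h.

8.13 h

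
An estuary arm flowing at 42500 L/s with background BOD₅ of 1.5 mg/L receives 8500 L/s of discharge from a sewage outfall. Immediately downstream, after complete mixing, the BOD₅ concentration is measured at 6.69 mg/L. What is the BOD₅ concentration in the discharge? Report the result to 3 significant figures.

Mass balance: 42500·1.500 + 8500·Cₑ = 51000·6.690
→ Cₑ = (51000·6.690 − 42500·1.500) / 8500 = 32.64 mg/L.

32.6 mg/L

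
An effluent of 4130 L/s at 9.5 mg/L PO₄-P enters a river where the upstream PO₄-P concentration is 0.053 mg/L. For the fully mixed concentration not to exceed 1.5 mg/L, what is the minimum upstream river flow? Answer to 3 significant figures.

22800 L/s

Set C_mix = 1.5: (Q·0.05300 + 4130·9.500) / (Q + 4130) = 1.5
→ Q = 4130·(9.500 − 1.5)/(1.5 − 0.05300) = 22830 L/s.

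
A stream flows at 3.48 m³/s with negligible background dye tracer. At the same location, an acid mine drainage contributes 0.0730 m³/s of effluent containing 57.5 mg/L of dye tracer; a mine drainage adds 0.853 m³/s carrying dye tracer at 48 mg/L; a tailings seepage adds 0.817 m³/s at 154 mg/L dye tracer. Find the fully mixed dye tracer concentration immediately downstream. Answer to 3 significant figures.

32.7 mg/L

Flow-weighted average: C = (3.480·0 + 0.07300·57.50 + 0.8530·48.00 + 0.8170·154.0) / 5.223 = 171.0/5.223 = 32.73 mg/L.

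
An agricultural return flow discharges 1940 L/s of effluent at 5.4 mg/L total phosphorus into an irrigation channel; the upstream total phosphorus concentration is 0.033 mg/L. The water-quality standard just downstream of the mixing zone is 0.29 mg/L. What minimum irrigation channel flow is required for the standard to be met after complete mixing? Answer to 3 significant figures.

Set C_mix = 0.29: (Q·0.03300 + 1940·5.400) / (Q + 1940) = 0.29
→ Q = 1940·(5.400 − 0.29)/(0.29 − 0.03300) = 38570 L/s.

38600 L/s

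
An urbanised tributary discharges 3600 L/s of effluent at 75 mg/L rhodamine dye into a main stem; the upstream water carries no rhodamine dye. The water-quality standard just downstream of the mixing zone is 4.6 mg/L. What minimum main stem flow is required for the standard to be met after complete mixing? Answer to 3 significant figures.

55100 L/s

Set C_mix = 4.6: (Q·0 + 3600·75.00) / (Q + 3600) = 4.6
→ Q = 3600·(75.00 − 4.6)/(4.6 − 0) = 55100 L/s.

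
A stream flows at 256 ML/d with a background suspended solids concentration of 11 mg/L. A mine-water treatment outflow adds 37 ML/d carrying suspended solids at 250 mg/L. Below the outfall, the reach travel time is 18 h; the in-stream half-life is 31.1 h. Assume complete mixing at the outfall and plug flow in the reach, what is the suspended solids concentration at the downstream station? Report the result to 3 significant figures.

Mass balance: C = (256.0·11.00 + 37.00·250.0) / 293.0 = 12070/293.0 = 41.18 mg/L.
Half-life 31.1 h → k = ln 2 / 31.1 = 0.02229 h⁻¹ = 0.5349 d⁻¹.
After decay, C = 41.18 × e^(−kt) = 41.18 × 0.6695 = 27.57 mg/L.

27.6 mg/L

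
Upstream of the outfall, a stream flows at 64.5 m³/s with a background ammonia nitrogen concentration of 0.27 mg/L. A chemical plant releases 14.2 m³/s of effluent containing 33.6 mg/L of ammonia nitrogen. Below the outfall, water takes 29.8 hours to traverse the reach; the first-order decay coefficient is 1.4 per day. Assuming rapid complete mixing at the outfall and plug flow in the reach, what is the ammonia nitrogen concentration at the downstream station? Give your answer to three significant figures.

Mass balance: C = (64.50·0.2700 + 14.20·33.60) / 78.70 = 494.5/78.70 = 6.284 mg/L.
Applying C = C₀e^(−kt): 6.284 × 0.1758 = 1.105 mg/L.

1.10 mg/L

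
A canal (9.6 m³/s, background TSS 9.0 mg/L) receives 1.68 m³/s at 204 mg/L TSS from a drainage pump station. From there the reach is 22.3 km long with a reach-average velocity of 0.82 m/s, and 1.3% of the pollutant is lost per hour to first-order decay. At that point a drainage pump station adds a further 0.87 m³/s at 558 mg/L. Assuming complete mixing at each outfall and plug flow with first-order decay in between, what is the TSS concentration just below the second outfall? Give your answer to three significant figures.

After mixing, C = (9.600·9.000 + 1.680·204.0) / 11.28 = 429.1/11.28 = 38.04 mg/L; combined flow 11.28 m³/s.
Travel time t = 22.3·1000 / 0.82 = 27200 s = 7.554 h.
1.3%/h lost → k = −ln(1 − 0.013) = 0.01309 h⁻¹.
Decay over the reach: 38.04·exp(−kt) = 38.04·0.9059 = 34.46 mg/L.
At the second outfall, C = (11.28·34.46 + 0.8700·558.0) / (11.28 + 0.8700) = 71.95 mg/L.

71.9 mg/L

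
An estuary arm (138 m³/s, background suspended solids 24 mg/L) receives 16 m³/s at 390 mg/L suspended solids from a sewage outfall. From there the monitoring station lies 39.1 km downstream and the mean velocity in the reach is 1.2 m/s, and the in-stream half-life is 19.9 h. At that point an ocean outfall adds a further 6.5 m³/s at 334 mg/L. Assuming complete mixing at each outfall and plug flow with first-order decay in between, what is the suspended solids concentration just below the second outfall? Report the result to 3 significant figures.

56.9 mg/L

Mixed concentration C = ΣQC/ΣQ = (138.0·24.00 + 16.00·390.0) / 154.0 = 9552/154.0 = 62.03 mg/L; combined flow 154.0 m³/s.
Travel time t = 39.1·1000 / 1.2 = 32580 s = 9.051 h.
Half-life 19.9 h → k = ln 2 / 19.9 = 0.03483 h⁻¹ = 0.8360 d⁻¹.
After decay, C = 62.03 × e^(−kt) = 62.03 × 0.7296 = 45.25 mg/L.
At the second outfall, C = (154.0·45.25 + 6.500·334.0) / (154.0 + 6.500) = 56.95 mg/L.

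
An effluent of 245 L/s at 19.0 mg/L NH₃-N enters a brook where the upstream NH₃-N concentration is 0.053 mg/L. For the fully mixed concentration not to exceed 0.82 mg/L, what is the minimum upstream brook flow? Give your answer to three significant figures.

5810 L/s

Set C_mix = 0.82: (Q·0.05300 + 245.0·19.00) / (Q + 245.0) = 0.82
→ Q = 245.0·(19.00 − 0.82)/(0.82 − 0.05300) = 5807 L/s.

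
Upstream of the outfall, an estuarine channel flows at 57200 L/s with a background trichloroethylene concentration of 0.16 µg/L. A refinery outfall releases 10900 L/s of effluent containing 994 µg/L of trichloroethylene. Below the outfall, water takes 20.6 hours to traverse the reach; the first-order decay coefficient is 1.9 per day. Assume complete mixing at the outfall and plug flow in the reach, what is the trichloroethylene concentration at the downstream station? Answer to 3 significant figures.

Conservation of mass: C = (57200·0.1600 + 10900·994.0) / 68100 = 10840000/68100 = 159.2 µg/L.
First-order decay: C = 159.2·exp(−k·t) = 159.2·0.1958 = 31.17 µg/L.

31.2 µg/L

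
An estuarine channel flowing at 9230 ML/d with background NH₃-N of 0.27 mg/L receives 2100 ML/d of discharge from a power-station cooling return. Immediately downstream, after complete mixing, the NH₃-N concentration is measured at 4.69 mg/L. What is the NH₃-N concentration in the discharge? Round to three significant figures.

24.1 mg/L

Mass balance: 9230·0.2700 + 2100·Cₑ = 11330·4.690
→ Cₑ = (11330·4.690 − 9230·0.2700) / 2100 = 24.12 mg/L.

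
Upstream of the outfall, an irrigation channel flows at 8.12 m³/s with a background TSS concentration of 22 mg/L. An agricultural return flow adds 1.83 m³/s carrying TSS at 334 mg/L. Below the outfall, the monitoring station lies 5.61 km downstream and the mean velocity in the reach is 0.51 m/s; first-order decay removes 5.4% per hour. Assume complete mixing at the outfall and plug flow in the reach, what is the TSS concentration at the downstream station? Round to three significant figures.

67.0 mg/L

Mixed concentration C = ΣQC/ΣQ = (8.120·22.00 + 1.830·334.0) / 9.950 = 789.9/9.950 = 79.38 mg/L.
Travel time t = 5.61·1000 / 0.51 = 11000 s = 3.056 h.
5.4%/h lost → k = −ln(1 − 0.054) = 0.05551 h⁻¹.
After decay, C = 79.38 × e^(−kt) = 79.38 × 0.8440 = 67.00 mg/L.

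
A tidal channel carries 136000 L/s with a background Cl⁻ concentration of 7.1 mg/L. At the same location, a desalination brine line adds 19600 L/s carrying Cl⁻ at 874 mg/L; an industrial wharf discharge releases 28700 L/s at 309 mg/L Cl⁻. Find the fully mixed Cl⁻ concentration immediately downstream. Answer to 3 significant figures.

146 mg/L

Mixed concentration C = ΣQC/ΣQ = (136000·7.100 + 19600·874.0 + 28700·309.0) / 184300 = 26960000/184300 = 146.3 mg/L.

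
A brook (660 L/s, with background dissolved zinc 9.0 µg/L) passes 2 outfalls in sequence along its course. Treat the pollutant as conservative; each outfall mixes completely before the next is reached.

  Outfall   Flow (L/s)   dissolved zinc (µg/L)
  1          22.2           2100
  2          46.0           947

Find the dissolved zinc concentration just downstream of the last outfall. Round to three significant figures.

Below outfall 1: Q → 682.2 L/s, C = (660.0·9.000 + 22.20·2100)/682.2 = 77.04 µg/L.
Below outfall 2: Q → 728.2 L/s, C = (682.2·77.04 + 46.00·947.0)/728.2 = 132.0 µg/L.

132 µg/L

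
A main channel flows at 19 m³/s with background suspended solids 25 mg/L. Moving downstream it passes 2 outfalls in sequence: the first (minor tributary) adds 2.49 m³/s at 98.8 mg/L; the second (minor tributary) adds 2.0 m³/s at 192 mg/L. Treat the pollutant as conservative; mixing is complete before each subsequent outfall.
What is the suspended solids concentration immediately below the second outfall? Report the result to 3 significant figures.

47.0 mg/L

Outfall 1: combined Q = 21.49 m³/s; C = (19.00·25.00 + 2.490·98.80)/21.49 = 33.55 mg/L.
Outfall 2: combined Q = 23.49 m³/s; C = (21.49·33.55 + 2.000·192.0)/23.49 = 47.04 mg/L.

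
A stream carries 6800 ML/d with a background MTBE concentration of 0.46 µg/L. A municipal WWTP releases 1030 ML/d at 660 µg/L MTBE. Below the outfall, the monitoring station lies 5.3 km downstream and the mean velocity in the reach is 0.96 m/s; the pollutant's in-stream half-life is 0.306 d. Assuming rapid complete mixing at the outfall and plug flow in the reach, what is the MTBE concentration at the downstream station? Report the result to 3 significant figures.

Mixed concentration C = ΣQC/ΣQ = (6800·0.4600 + 1030·660.0) / 7830 = 682900/7830 = 87.22 µg/L.
Travel time t = 5.3·1000 / 0.96 = 5521 s = 1.534 h.
Half-life 0.306 d → k = ln 2 / 0.306 = 2.265 d⁻¹.
First-order decay: C = 87.22·exp(−k·t) = 87.22·0.8652 = 75.47 µg/L.

75.5 µg/L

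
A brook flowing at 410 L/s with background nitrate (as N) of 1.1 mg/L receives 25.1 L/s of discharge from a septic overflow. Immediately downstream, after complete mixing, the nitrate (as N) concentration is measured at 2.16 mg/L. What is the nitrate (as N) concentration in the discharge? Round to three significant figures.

Mass balance: 410.0·1.100 + 25.10·Cₑ = 435.1·2.160
→ Cₑ = (435.1·2.160 − 410.0·1.100) / 25.10 = 19.47 mg/L.

19.5 mg/L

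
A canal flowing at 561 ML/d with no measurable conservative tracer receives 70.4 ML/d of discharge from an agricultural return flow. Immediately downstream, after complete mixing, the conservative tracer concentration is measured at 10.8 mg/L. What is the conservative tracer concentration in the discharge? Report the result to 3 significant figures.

Mass balance: 561.0·0 + 70.40·Cₑ = 631.4·10.80
→ Cₑ = (631.4·10.80 − 561.0·0) / 70.40 = 96.86 mg/L.

96.9 mg/L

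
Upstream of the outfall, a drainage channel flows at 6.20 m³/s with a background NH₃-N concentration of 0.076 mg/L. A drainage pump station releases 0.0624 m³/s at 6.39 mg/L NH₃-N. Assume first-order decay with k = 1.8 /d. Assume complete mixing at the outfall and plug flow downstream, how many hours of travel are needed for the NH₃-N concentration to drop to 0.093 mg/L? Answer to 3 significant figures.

Mass balance: C = (6.200·0.07600 + 0.06240·6.390) / 6.262 = 0.8699/6.262 = 0.1389 mg/L.
0.1389·exp(−k·t) = 0.093 → t = ln(0.1389/0.093)/k = 19260 s = 5.350 h.

5.35 h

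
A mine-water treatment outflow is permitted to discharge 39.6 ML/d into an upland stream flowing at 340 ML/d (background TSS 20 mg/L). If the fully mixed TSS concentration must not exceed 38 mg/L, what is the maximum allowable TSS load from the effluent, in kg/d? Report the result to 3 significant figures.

Mass balance at the limit: 340.0·20.00 + 39.60·Cₑ = 379.6·38 → Cₑ = 192.5 mg/L.
39.60 ML/d = 0.4583 m³/s. Load = 0.4583 m³/s × 192.5 g/m³ × 86 400 s/d = 7625 kg/d.

7620 kg/d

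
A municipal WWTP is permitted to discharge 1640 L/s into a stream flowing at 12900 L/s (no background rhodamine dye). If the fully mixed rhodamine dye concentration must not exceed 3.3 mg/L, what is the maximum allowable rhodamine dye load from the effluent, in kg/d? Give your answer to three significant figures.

4150 kg/d

Mass balance at the limit: 12900·0 + 1640·Cₑ = 14540·3.3 → Cₑ = 29.26 mg/L.
1640 L/s = 1.640 m³/s. Load = 1.640 m³/s × 29.26 g/m³ × 86 400 s/d = 4146 kg/d.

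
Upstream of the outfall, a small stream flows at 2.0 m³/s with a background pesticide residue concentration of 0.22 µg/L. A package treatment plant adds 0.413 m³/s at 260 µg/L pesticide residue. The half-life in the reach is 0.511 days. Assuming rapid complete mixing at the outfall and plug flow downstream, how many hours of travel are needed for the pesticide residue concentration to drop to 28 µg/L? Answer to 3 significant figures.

8.27 h

Mass balance: C = (2.000·0.2200 + 0.4130·260.0) / 2.413 = 107.8/2.413 = 44.68 µg/L.
Half-life 0.511 d → k = ln 2 / 0.511 = 1.356 d⁻¹.
44.68·exp(−k·t) = 28 → t = ln(44.68/28)/k = 29770 s = 8.270 h.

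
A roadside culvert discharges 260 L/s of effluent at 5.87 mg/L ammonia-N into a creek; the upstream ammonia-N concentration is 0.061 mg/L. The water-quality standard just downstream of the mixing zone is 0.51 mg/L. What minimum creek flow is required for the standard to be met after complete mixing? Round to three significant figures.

3100 L/s

Set C_mix = 0.51: (Q·0.06100 + 260.0·5.870) / (Q + 260.0) = 0.51
→ Q = 260.0·(5.870 − 0.51)/(0.51 − 0.06100) = 3104 L/s.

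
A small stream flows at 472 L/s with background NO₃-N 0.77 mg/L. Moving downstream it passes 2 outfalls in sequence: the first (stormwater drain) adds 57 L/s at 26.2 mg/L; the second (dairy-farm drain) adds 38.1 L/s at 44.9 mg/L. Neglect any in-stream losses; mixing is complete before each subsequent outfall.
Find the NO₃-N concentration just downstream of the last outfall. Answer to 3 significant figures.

After outfall 1: Q = 472.0 + 57.00 = 529.0 L/s; C = (472.0·0.7700 + 57.00·26.20)/529.0 = 3.510 mg/L.
After outfall 2: Q = 529.0 + 38.10 = 567.1 L/s; C = (529.0·3.510 + 38.10·44.90)/567.1 = 6.291 mg/L.

6.29 mg/L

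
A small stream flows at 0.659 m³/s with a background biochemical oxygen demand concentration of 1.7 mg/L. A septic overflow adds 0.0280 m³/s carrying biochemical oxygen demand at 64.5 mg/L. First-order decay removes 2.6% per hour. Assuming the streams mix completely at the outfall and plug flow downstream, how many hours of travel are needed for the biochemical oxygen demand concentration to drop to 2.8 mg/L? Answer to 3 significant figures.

15.9 h

After mixing, C = (0.6590·1.700 + 0.02800·64.50) / 0.6870 = 2.926/0.6870 = 4.260 mg/L.
2.6%/h lost → k = −ln(1 − 0.026) = 0.02634 h⁻¹.
4.260·exp(−k·t) = 2.8 → t = ln(4.260/2.8)/k = 57330 s = 15.93 h.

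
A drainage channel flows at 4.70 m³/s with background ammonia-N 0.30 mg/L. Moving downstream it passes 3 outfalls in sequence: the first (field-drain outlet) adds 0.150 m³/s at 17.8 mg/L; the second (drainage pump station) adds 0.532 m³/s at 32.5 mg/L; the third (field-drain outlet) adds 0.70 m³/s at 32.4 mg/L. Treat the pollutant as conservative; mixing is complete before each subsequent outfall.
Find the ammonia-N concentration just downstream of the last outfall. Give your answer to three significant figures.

7.24 mg/L

Below outfall 1: Q → 4.850 m³/s, C = (4.700·0.3000 + 0.1500·17.80)/4.850 = 0.8412 mg/L.
Below outfall 2: Q → 5.382 m³/s, C = (4.850·0.8412 + 0.5320·32.50)/5.382 = 3.971 mg/L.
Below outfall 3: Q → 6.082 m³/s, C = (5.382·3.971 + 0.7000·32.40)/6.082 = 7.243 mg/L.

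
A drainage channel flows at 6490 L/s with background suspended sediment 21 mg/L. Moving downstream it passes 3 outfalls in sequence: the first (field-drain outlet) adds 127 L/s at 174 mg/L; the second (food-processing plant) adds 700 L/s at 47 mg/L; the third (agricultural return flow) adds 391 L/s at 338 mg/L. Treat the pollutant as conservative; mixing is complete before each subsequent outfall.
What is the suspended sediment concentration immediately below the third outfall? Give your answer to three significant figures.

42.0 mg/L

Below outfall 1: Q → 6617 L/s, C = (6490·21.00 + 127.0·174.0)/6617 = 23.94 mg/L.
Below outfall 2: Q → 7317 L/s, C = (6617·23.94 + 700.0·47.00)/7317 = 26.14 mg/L.
Below outfall 3: Q → 7708 L/s, C = (7317·26.14 + 391.0·338.0)/7708 = 41.96 mg/L.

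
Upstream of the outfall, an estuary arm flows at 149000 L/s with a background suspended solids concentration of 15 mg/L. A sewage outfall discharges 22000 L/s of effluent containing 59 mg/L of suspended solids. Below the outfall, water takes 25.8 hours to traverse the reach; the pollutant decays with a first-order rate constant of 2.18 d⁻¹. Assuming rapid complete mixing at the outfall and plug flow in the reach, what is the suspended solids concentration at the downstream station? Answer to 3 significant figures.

1.98 mg/L

Mass balance: C = (149000·15.00 + 22000·59.00) / 171000 = 3533000/171000 = 20.66 mg/L.
Applying C = C₀e^(−kt): 20.66 × 0.09599 = 1.983 mg/L.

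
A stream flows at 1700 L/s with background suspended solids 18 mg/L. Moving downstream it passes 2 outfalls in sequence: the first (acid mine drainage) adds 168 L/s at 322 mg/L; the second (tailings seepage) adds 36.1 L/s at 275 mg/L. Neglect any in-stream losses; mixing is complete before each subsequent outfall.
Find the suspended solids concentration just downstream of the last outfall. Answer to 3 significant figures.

49.7 mg/L

After outfall 1: Q = 1700 + 168.0 = 1868 L/s; C = (1700·18.00 + 168.0·322.0)/1868 = 45.34 mg/L.
After outfall 2: Q = 1868 + 36.10 = 1904 L/s; C = (1868·45.34 + 36.10·275.0)/1904 = 49.69 mg/L.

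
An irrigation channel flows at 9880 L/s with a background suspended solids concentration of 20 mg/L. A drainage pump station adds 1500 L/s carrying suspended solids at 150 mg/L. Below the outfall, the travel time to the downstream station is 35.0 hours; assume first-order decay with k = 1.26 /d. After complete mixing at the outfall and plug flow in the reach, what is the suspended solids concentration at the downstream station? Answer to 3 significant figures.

Flow-weighted average: C = (9880·20.00 + 1500·150.0) / 11380 = 422600/11380 = 37.14 mg/L.
Applying C = C₀e^(−kt): 37.14 × 0.1592 = 5.912 mg/L.

5.91 mg/L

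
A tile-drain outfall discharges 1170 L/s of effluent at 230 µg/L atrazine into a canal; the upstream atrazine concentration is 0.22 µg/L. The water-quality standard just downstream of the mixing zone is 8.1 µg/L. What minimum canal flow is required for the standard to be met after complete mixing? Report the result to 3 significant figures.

Set C_mix = 8.1: (Q·0.2200 + 1170·230.0) / (Q + 1170) = 8.1
→ Q = 1170·(230.0 − 8.1)/(8.1 − 0.2200) = 32950 L/s.

32900 L/s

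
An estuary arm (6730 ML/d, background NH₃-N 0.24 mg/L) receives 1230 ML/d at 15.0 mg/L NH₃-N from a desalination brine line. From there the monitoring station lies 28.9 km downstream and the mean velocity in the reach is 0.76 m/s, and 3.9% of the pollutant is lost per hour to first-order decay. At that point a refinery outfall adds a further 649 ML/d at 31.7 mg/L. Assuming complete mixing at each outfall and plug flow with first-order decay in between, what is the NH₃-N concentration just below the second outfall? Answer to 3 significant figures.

Mixed concentration C = ΣQC/ΣQ = (6730·0.2400 + 1230·15.00) / 7960 = 20070/7960 = 2.521 mg/L; combined flow 7960 ML/d.
Travel time t = 28.9·1000 / 0.76 = 38030 s = 10.56 h.
3.9%/h lost → k = −ln(1 − 0.039) = 0.03978 h⁻¹.
First-order decay: C = 2.521·exp(−k·t) = 2.521·0.6569 = 1.656 mg/L.
At the second outfall, C = (7960·1.656 + 649.0·31.70) / (7960 + 649.0) = 3.921 mg/L.

3.92 mg/L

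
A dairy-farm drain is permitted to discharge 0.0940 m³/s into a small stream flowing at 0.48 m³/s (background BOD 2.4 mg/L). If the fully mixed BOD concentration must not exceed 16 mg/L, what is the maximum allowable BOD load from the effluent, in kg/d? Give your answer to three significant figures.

694 kg/d

Mass balance at the limit: 0.4800·2.400 + 0.09400·Cₑ = 0.5740·16 → Cₑ = 85.45 mg/L.
Load = 0.09400 m³/s × 85.45 g/m³ × 86 400 s/d = 694.0 kg/d.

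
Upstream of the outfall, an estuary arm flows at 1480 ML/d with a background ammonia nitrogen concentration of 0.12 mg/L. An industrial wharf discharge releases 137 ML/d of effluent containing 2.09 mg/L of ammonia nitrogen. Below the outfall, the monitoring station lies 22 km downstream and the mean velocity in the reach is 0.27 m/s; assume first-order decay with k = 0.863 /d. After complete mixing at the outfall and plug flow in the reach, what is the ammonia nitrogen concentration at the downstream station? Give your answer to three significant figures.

Flow-weighted average: C = (1480·0.1200 + 137.0·2.090) / 1617 = 463.9/1617 = 0.2869 mg/L.
Travel time t = 22·1000 / 0.27 = 81480 s = 22.63 h.
First-order decay: C = 0.2869·exp(−k·t) = 0.2869·0.4431 = 0.1271 mg/L.

0.127 mg/L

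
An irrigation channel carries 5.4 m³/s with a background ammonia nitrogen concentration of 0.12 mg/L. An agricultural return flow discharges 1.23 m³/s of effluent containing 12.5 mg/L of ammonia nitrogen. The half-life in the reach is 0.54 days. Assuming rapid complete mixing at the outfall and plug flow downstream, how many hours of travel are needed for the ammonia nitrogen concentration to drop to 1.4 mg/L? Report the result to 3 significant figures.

Flow-weighted average: C = (5.400·0.1200 + 1.230·12.50) / 6.630 = 16.02/6.630 = 2.417 mg/L.
Half-life 0.54 d → k = ln 2 / 0.54 = 1.284 d⁻¹.
2.417·exp(−k·t) = 1.4 → t = ln(2.417/1.4)/k = 36750 s = 10.21 h.

10.2 h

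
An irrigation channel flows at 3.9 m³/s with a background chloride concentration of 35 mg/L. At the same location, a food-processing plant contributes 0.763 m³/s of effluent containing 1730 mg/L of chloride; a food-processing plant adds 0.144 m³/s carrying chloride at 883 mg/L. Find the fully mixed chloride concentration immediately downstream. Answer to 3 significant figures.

Flow-weighted average: C = (3.900·35.00 + 0.7630·1730 + 0.1440·883.0) / 4.807 = 1584/4.807 = 329.4 mg/L.

329 mg/L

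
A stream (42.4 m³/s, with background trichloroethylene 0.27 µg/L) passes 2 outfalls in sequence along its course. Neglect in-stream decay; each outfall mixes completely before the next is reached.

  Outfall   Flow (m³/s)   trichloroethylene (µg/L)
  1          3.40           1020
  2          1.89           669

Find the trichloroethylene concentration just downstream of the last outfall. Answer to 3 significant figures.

After outfall 1: Q = 42.40 + 3.400 = 45.80 m³/s; C = (42.40·0.2700 + 3.400·1020)/45.80 = 75.97 µg/L.
After outfall 2: Q = 45.80 + 1.890 = 47.69 m³/s; C = (45.80·75.97 + 1.890·669.0)/47.69 = 99.47 µg/L.

99.5 µg/L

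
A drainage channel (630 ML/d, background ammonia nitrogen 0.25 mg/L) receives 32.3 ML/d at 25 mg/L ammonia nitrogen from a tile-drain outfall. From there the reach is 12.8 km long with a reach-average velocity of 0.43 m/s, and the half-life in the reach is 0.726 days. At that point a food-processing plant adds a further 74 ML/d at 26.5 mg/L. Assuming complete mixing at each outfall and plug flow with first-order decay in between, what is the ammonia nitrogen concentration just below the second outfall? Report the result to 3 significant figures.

Mass balance: C = (630.0·0.2500 + 32.30·25.00) / 662.3 = 965.0/662.3 = 1.457 mg/L; combined flow 662.3 ML/d.
Travel time t = 12.8·1000 / 0.43 = 29770 s = 8.269 h.
Half-life 0.726 d → k = ln 2 / 0.726 = 0.9547 d⁻¹.
Decay over the reach: 1.457·exp(−kt) = 1.457·0.7197 = 1.049 mg/L.
At the second outfall, C = (662.3·1.049 + 74.00·26.50) / (662.3 + 74.00) = 3.607 mg/L.

3.61 mg/L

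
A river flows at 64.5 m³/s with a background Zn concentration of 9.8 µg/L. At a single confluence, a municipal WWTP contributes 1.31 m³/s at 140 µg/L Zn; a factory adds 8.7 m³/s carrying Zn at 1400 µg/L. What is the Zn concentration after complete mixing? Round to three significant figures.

174 µg/L

Flow-weighted average: C = (64.50·9.800 + 1.310·140.0 + 8.700·1400) / 74.51 = 13000/74.51 = 174.4 µg/L.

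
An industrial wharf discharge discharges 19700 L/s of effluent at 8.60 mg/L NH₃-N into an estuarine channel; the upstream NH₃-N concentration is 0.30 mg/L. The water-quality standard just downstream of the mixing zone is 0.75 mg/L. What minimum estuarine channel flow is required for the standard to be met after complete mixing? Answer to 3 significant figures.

Set C_mix = 0.75: (Q·0.3000 + 19700·8.600) / (Q + 19700) = 0.75
→ Q = 19700·(8.600 − 0.75)/(0.75 − 0.3000) = 343700 L/s.

344000 L/s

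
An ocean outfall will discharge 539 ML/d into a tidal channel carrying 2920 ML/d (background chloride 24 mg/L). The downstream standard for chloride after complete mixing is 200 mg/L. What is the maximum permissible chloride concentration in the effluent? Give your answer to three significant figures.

1150 mg/L

At the limit, (Qr·Cr + Qe·Cₑ)/(Qr + Qe) = 200:
Cₑ = (3459·200 − 2920·24.00) / 539.0 = 1153 mg/L.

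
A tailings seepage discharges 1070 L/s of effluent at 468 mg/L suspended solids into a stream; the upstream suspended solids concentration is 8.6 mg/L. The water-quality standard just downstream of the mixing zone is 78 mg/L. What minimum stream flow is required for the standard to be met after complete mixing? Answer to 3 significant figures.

Set C_mix = 78: (Q·8.600 + 1070·468.0) / (Q + 1070) = 78
→ Q = 1070·(468.0 − 78)/(78 − 8.600) = 6013 L/s.

6010 L/s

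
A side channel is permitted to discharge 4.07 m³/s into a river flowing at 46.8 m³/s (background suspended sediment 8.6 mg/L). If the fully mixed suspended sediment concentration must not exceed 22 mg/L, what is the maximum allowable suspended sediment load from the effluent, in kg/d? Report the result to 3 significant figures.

61900 kg/d

Mass balance at the limit: 46.80·8.600 + 4.070·Cₑ = 50.87·22 → Cₑ = 176.1 mg/L.
Load = 4.070 m³/s × 176.1 g/m³ × 86 400 s/d = 61920 kg/d.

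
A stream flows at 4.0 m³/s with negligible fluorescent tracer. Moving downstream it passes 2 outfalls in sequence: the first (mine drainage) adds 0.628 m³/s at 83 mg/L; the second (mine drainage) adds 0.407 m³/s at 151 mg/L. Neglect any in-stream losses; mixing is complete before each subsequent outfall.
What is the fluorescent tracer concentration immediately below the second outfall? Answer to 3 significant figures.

22.6 mg/L

Below outfall 1: Q → 4.628 m³/s, C = (4.000·0 + 0.6280·83.00)/4.628 = 11.26 mg/L.
Below outfall 2: Q → 5.035 m³/s, C = (4.628·11.26 + 0.4070·151.0)/5.035 = 22.56 mg/L.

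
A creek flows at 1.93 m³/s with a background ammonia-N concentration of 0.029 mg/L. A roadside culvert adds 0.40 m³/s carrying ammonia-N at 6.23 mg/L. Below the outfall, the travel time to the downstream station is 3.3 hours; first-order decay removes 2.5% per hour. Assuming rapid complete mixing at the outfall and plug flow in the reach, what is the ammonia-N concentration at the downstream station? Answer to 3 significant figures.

Conservation of mass: C = (1.930·0.02900 + 0.4000·6.230) / 2.330 = 2.548/2.330 = 1.094 mg/L.
2.5%/h lost → k = −ln(1 − 0.025) = 0.02532 h⁻¹.
After decay, C = 1.094 × e^(−kt) = 1.094 × 0.9198 = 1.006 mg/L.

1.01 mg/L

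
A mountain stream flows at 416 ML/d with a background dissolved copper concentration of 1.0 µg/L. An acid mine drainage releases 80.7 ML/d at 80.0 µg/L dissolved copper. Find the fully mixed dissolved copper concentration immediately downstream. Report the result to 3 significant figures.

13.8 µg/L

After mixing, C = (416.0·1.000 + 80.70·80.00) / 496.7 = 6872/496.7 = 13.84 µg/L.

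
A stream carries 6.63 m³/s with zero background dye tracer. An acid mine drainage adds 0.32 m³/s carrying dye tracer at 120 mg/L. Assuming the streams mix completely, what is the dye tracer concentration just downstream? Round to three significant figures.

5.53 mg/L

After mixing, C = (6.630·0 + 0.3200·120.0) / 6.950 = 38.40/6.950 = 5.525 mg/L.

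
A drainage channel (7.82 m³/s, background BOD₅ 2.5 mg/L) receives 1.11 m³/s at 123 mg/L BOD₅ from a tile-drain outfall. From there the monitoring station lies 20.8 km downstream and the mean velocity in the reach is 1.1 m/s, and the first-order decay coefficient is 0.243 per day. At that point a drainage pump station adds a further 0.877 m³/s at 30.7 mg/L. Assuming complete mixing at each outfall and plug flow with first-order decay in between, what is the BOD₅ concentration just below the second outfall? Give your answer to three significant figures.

Mixed concentration C = ΣQC/ΣQ = (7.820·2.500 + 1.110·123.0) / 8.930 = 156.1/8.930 = 17.48 mg/L; combined flow 8.930 m³/s.
Travel time t = 20.8·1000 / 1.1 = 18910 s = 5.253 h.
First-order decay: C = 17.48·exp(−k·t) = 17.48·0.9482 = 16.57 mg/L.
At the second outfall, C = (8.930·16.57 + 0.8770·30.70) / (8.930 + 0.8770) = 17.84 mg/L.

17.8 mg/L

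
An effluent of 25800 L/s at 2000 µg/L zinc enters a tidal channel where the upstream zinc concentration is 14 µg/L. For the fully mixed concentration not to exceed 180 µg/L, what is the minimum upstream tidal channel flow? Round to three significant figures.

283000 L/s

Set C_mix = 180: (Q·14.00 + 25800·2000) / (Q + 25800) = 180
→ Q = 25800·(2000 − 180)/(180 − 14.00) = 282900 L/s.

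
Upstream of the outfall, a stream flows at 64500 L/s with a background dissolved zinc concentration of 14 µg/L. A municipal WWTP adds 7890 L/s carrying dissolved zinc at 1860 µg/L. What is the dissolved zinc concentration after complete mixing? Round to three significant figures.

After mixing, C = (64500·14.00 + 7890·1860) / 72390 = 15580000/72390 = 215.2 µg/L.

215 µg/L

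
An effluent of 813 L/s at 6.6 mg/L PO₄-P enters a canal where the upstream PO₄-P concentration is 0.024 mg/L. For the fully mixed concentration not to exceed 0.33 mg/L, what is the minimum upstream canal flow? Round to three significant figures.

Set C_mix = 0.33: (Q·0.02400 + 813.0·6.600) / (Q + 813.0) = 0.33
→ Q = 813.0·(6.600 − 0.33)/(0.33 − 0.02400) = 16660 L/s.

16700 L/s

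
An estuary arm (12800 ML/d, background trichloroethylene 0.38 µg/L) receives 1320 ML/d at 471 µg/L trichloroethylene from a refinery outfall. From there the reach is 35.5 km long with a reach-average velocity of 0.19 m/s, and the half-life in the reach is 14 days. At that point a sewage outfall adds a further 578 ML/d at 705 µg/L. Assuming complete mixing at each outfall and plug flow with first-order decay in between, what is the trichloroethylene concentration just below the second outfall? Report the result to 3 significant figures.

Flow-weighted average: C = (12800·0.3800 + 1320·471.0) / 14120 = 626600/14120 = 44.38 µg/L; combined flow 14120 ML/d.
Travel time t = 35.5·1000 / 0.19 = 186800 s = 51.90 h.
Half-life 14 d → k = ln 2 / 14 = 0.04951 d⁻¹.
After decay, C = 44.38 × e^(−kt) = 44.38 × 0.8985 = 39.87 µg/L.
At the second outfall, C = (14120·39.87 + 578.0·705.0) / (14120 + 578.0) = 66.03 µg/L.

66.0 µg/L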